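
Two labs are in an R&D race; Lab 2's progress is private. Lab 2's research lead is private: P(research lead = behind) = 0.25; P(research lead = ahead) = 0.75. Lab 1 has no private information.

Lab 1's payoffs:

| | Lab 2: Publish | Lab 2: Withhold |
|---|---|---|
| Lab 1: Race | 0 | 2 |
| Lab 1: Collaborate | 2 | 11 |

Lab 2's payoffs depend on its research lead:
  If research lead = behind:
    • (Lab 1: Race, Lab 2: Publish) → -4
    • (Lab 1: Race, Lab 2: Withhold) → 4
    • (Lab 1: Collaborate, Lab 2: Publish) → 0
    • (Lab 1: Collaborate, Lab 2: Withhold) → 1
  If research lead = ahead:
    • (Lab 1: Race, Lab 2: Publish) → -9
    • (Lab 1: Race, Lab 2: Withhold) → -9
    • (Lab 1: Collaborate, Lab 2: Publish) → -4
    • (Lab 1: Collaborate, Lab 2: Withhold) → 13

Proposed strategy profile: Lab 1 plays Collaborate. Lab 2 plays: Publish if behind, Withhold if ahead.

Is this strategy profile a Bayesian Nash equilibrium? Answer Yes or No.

Lab 1 plays Collaborate: E[Collaborate] = 0.25·(2) + 0.75·(11) = 8.75; E[Race] = 1.5. Best-responding. ✓
Lab 2 (research lead behind), facing Collaborate: Publish gives 0, Withhold gives 1. Proposed Publish is not best — profitable deviation exists. ✗
Lab 2 (research lead ahead), facing Collaborate: Publish gives -4, Withhold gives 13. Proposed Withhold is best. ✓

No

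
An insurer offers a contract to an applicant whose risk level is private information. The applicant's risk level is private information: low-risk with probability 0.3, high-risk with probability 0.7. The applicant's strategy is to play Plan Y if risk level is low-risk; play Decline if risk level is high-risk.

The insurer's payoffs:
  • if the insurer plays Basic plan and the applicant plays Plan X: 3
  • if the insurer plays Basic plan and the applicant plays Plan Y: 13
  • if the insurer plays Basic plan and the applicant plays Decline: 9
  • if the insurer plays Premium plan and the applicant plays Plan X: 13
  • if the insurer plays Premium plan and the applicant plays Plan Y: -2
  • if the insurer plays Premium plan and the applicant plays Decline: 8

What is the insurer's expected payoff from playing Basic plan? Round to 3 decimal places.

10.200

Take the expectation over the applicant's risk level, weighting each type's action by its prior probability.
E[Basic plan] = 0.3·13 + 0.7·9 = 3.9 + 6.3 = 10.2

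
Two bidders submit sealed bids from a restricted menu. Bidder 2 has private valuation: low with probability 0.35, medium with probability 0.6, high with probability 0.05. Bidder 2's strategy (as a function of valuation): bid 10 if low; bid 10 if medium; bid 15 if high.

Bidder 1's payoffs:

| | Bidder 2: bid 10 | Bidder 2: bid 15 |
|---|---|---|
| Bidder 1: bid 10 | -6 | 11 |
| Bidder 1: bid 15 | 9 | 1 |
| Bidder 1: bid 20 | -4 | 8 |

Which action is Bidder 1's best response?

bid 15

Compute Bidder 1's expected payoff for each action, taking the expectation over Bidder 2's type.
E[bid 10] = 0.35·(-6) + 0.6·(-6) + 0.05·(11) = -5.15
E[bid 15] = 0.35·(9) + 0.6·(9) + 0.05·(1) = 8.6
E[bid 20] = 0.35·(-4) + 0.6·(-4) + 0.05·(8) = -3.4
Best response: bid 15 (8.6 is the largest).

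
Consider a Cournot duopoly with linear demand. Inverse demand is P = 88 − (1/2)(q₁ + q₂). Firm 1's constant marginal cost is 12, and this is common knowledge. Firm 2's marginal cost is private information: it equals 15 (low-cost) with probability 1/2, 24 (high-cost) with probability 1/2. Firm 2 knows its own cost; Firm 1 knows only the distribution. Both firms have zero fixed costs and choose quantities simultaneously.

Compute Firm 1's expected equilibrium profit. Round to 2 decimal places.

Firm 2 with cost c maximizes (88 − (1/2)(q₁+q₂) − c)·q₂, giving q₂(c) = (88 − c − (1/2)q₁).
E[c₂] = 1/2·15 + 1/2·24 = 19.5
Firm 1's FOC against E[q₂] yields q₁ = (88 − 2·12 + E[c₂])/(3/2) = (88 − 24 + 19.5)/(3/2) = 55.6667.
E[P] = 88 − (1/2)·(q₁ + E[q₂]) = 39.8333; Firm 1's expected profit = (E[P] − 12)·q₁ = (39.8333 − 12)·55.6667 = 1549.39.

1549.39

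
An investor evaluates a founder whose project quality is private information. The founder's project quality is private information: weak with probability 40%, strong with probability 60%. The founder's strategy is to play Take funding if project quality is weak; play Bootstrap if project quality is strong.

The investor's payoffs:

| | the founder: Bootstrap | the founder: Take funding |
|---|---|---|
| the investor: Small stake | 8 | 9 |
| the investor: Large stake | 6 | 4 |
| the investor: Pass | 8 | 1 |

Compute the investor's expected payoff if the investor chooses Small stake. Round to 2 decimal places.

8.40

Take the expectation over the founder's project quality, weighting each type's action by its prior probability.
E[Small stake] = 0.4·9 + 0.6·8 = 3.6 + 4.8 = 8.4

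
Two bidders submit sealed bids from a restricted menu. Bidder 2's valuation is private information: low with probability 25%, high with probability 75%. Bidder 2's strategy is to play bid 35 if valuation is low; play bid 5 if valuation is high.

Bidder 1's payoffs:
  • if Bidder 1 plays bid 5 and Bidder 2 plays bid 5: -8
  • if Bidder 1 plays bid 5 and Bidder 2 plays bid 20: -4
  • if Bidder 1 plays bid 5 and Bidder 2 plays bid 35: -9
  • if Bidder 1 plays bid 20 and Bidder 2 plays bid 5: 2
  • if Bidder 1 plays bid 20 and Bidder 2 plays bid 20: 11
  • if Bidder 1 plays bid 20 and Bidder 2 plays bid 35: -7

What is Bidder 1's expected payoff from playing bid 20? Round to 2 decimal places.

-0.25

E[bid 20] = 0.25·(-7) + 0.75·2 = (-1.75) + 1.5 = -0.25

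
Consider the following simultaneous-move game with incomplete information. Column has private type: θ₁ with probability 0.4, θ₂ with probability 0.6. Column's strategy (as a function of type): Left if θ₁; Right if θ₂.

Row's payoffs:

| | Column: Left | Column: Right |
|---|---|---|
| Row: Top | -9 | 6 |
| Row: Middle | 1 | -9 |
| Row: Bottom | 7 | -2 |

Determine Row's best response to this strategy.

Compute Row's expected payoff for each action, taking the expectation over Column's type.
E[Top] = 0.4·(-9) + 0.6·(6) = 0
E[Middle] = 0.4·(1) + 0.6·(-9) = -5
E[Bottom] = 0.4·(7) + 0.6·(-2) = 1.6
Best response: Bottom (1.6 is the largest).

Bottom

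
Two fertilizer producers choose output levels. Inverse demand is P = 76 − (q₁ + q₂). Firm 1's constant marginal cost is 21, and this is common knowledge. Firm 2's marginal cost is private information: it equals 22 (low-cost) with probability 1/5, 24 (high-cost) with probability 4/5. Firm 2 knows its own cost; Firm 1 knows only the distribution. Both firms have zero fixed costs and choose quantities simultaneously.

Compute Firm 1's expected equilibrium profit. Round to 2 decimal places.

Each type of Firm 2 best-responds to q₁; Firm 1 best-responds to the expected q₂ over Firm 2's types.
Firm 2 with cost c maximizes (76 − (q₁+q₂) − c)·q₂, giving q₂(c) = (76 − c − q₁)/2.
E[c₂] = 1/5·22 + 4/5·24 = 23.6
Firm 1's FOC against E[q₂] yields q₁ = (76 − 2·21 + E[c₂])/3 = (76 − 42 + 23.6)/3 = 19.2.
E[P] = 76 − (q₁ + E[q₂]) = 40.2; Firm 1's expected profit = (E[P] − 21)·q₁ = (40.2 − 21)·19.2 = 368.64.

368.64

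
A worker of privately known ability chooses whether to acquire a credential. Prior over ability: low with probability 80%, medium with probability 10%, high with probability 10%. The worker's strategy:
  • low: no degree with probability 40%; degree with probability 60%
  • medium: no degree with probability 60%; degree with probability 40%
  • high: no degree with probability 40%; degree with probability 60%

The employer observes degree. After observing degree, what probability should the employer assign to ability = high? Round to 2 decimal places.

P(degree) = 0.8·0.6 + 0.1·0.4 + 0.1·0.6 = 0.58
P(high | degree) = (0.1·0.6) / 0.58 = 0.06 / 0.58 = 0.103448

0.10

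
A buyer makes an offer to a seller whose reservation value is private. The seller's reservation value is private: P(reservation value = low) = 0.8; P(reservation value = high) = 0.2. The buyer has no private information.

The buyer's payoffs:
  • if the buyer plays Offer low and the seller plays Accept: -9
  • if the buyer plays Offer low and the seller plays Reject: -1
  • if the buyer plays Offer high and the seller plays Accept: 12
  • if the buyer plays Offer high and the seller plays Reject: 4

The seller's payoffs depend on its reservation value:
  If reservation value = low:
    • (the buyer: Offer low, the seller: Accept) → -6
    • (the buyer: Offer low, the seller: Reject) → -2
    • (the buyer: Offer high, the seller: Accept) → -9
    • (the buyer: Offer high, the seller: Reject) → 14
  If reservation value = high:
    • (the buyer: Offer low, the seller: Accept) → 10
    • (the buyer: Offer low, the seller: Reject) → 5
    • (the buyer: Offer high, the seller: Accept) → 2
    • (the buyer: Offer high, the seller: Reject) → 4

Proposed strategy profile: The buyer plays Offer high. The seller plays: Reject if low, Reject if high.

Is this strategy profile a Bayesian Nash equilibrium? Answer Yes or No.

Yes

A profile is a BNE iff every type of every player is best-responding given beliefs about the other side.
The buyer plays Offer high: E[Offer high] = 0.8·(4) + 0.2·(4) = 4; E[Offer low] = -1. Best-responding. ✓
The seller (reservation value low), facing Offer high: Accept gives -9, Reject gives 14. Proposed Reject is best. ✓
The seller (reservation value high), facing Offer high: Accept gives 2, Reject gives 4. Proposed Reject is best. ✓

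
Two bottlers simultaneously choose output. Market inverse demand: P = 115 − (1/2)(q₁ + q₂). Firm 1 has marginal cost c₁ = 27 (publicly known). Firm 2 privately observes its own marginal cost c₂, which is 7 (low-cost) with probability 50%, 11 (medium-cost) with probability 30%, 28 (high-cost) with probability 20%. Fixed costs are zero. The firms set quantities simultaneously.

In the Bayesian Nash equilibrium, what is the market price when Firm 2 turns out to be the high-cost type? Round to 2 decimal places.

Type-c best response for Firm 2: q₂(c) = (115 − c) − q₁/2.
Firm 1 maximizes expected profit; its first-order condition is 115 − q₁ − (1/2)E[q₂] − 27 = 0.
Substituting E[q₂] and solving: E[c₂] = 12.4, so q₁ = (115 − 2·27 + 12.4)/(3/2) = 48.9333.
q₂(high-cost) = 62.5333, so P = 115 − (1/2)·(48.9333 + 62.5333) = 59.2667.

59.27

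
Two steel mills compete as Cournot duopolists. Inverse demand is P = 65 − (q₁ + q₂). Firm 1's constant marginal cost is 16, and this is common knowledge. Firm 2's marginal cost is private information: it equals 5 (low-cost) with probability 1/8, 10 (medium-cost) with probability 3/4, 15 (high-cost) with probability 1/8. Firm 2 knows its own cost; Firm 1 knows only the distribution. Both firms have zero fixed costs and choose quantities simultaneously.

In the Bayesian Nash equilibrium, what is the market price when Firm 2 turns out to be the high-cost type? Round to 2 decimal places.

Type-c best response for Firm 2: q₂(c) = (65 − c)/2 − q₁/2.
Firm 1 maximizes expected profit; its first-order condition is 65 − 2q₁ − E[q₂] − 16 = 0.
Substituting E[q₂] and solving: E[c₂] = 10, so q₁ = (65 − 2·16 + 10)/3 = 14.3333.
q₂(high-cost) = 17.8333, so P = 65 − (14.3333 + 17.8333) = 32.8333.

32.83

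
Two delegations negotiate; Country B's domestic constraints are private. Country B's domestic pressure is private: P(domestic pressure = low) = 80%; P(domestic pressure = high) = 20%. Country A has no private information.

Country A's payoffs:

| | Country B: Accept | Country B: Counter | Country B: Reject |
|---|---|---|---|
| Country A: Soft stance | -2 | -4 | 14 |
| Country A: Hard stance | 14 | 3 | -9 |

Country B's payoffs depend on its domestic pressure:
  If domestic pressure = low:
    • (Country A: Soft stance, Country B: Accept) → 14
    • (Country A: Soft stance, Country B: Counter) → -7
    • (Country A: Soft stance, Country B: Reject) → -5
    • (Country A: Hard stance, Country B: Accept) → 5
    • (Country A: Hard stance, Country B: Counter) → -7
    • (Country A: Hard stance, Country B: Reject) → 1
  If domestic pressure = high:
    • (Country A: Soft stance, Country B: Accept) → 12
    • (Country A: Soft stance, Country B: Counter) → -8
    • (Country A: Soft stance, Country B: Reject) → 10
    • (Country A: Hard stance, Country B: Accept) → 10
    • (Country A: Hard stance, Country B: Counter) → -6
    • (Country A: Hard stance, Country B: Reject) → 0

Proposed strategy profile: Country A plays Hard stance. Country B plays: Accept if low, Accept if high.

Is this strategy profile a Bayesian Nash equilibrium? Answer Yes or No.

A profile is a BNE iff every type of every player is best-responding given beliefs about the other side.
Country A plays Hard stance: E[Hard stance] = 0.8·(14) + 0.2·(14) = 14; E[Soft stance] = -2. Best-responding. ✓
Country B (domestic pressure low), facing Hard stance: Accept gives 5, Counter gives -7, Reject gives 1. Proposed Accept is best. ✓
Country B (domestic pressure high), facing Hard stance: Accept gives 10, Counter gives -6, Reject gives 0. Proposed Accept is best. ✓

Yes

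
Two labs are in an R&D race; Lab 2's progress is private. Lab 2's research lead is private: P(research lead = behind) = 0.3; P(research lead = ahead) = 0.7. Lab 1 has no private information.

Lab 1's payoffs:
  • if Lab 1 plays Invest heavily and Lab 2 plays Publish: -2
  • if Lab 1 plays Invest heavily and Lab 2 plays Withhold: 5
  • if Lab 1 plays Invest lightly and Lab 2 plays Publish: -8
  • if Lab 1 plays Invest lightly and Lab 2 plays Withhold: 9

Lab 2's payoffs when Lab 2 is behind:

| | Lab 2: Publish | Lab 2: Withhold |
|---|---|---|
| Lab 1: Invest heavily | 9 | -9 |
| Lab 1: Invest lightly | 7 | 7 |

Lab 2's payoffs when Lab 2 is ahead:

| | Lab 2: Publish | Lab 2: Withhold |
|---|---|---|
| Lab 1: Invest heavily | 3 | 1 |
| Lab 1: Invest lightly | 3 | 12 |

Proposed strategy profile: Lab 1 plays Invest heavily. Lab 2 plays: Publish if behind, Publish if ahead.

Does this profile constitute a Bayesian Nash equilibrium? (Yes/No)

Lab 1 plays Invest heavily: E[Invest heavily] = 0.3·(-2) + 0.7·(-2) = -2; E[Invest lightly] = -8. Best-responding. ✓
Lab 2 (research lead behind), facing Invest heavily: Publish gives 9, Withhold gives -9. Proposed Publish is best. ✓
Lab 2 (research lead ahead), facing Invest heavily: Publish gives 3, Withhold gives 1. Proposed Publish is best. ✓

Yes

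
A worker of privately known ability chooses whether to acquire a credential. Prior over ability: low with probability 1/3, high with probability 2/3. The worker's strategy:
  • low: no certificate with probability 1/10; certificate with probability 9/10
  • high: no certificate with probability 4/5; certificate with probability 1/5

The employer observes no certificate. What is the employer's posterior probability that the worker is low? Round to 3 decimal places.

P(no certificate) = (1/3)·(1/10) + (2/3)·(4/5) = 17/30
P(low | no certificate) = ((1/3)·(1/10)) / (17/30) = (1/30) / (17/30) = 1/17

0.059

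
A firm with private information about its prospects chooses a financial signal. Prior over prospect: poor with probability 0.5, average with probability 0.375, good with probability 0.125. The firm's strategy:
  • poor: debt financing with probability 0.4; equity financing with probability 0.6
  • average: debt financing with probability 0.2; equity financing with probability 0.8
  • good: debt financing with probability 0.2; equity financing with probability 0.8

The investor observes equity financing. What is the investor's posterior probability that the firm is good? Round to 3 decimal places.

0.143

P(equity financing) = 0.5·0.6 + 0.375·0.8 + 0.125·0.8 = 0.7
P(good | equity financing) = (0.125·0.8) / 0.7 = 0.1 / 0.7 = 0.142857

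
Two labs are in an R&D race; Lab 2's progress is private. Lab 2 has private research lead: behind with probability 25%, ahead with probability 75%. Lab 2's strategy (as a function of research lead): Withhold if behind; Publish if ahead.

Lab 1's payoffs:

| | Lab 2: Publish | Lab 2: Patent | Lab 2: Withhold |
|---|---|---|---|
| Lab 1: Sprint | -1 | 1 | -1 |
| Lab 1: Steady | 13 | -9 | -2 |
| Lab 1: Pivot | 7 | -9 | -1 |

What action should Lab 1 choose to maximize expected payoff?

Steady

E[Sprint] = 0.25·(-1) + 0.75·(-1) = -1
E[Steady] = 0.25·(-2) + 0.75·(13) = 9.25
E[Pivot] = 0.25·(-1) + 0.75·(7) = 5
Best response: Steady (9.25 is the largest).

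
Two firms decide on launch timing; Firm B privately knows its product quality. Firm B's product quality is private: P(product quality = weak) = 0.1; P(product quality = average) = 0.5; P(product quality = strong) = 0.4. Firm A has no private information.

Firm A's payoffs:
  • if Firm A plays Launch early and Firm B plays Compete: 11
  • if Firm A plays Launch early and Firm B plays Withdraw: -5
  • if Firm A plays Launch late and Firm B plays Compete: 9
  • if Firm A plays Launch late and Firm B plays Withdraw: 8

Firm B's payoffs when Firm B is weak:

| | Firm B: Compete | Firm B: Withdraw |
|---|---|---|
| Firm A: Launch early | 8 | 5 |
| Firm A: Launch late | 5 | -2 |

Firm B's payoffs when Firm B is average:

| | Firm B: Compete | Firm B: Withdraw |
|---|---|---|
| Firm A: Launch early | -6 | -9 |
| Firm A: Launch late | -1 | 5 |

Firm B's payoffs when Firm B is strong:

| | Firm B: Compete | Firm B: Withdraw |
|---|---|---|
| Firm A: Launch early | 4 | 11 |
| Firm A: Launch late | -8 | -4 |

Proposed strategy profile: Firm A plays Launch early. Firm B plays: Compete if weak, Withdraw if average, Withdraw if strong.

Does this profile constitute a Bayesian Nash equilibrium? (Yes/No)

No

Firm A plays Launch early: E[Launch early] = 0.1·(11) + 0.5·(-5) + 0.4·(-5) = -3.4; E[Launch late] = 8.1. Not best-responding. ✗
Firm B (product quality weak), facing Launch early: Compete gives 8, Withdraw gives 5. Proposed Compete is best. ✓
Firm B (product quality average), facing Launch early: Compete gives -6, Withdraw gives -9. Proposed Withdraw is not best — profitable deviation exists. ✗
Firm B (product quality strong), facing Launch early: Compete gives 4, Withdraw gives 11. Proposed Withdraw is best. ✓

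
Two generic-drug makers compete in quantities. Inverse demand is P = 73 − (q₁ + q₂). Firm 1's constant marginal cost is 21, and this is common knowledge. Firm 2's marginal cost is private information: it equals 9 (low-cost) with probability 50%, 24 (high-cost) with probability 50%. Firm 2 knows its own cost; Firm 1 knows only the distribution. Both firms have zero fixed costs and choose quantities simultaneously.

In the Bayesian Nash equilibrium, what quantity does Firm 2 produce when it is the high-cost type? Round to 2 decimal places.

16.58

Firm 2 with cost c maximizes (73 − (q₁+q₂) − c)·q₂, giving q₂(c) = (73 − c − q₁)/2.
E[c₂] = 0.5·9 + 0.5·24 = 16.5
Firm 1's FOC against E[q₂] yields q₁ = (73 − 2·21 + E[c₂])/3 = (73 − 42 + 16.5)/3 = 15.8333.
q₂(high-cost) = (73 − 24 − 15.8333)/2 = 16.5833.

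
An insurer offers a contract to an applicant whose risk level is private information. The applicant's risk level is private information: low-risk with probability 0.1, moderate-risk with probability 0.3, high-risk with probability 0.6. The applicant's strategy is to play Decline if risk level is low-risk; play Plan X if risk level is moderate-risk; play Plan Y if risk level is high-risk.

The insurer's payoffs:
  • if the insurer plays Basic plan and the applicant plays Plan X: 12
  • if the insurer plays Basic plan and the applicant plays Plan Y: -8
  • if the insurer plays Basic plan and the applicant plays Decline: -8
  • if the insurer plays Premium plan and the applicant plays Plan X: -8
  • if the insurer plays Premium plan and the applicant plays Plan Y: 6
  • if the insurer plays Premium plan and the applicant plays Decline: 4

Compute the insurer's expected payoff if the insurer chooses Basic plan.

E[Basic plan] = 0.1·(-8) + 0.3·12 + 0.6·(-8) = (-0.8) + 3.6 + (-4.8) = -2

-2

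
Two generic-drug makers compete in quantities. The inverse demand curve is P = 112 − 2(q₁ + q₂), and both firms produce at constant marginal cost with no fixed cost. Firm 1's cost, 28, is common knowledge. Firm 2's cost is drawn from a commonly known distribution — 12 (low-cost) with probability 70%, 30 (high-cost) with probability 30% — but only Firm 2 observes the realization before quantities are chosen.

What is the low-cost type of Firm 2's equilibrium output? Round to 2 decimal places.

Firm 2 with cost c maximizes (112 − 2(q₁+q₂) − c)·q₂, giving q₂(c) = (112 − c − 2q₁)/4.
E[c₂] = 0.7·12 + 0.3·30 = 17.4
Firm 1's FOC against E[q₂] yields q₁ = (112 − 2·28 + E[c₂])/6 = (112 − 56 + 17.4)/6 = 12.2333.
q₂(low-cost) = (112 − 12 − 2·12.2333)/4 = 18.8833.

18.88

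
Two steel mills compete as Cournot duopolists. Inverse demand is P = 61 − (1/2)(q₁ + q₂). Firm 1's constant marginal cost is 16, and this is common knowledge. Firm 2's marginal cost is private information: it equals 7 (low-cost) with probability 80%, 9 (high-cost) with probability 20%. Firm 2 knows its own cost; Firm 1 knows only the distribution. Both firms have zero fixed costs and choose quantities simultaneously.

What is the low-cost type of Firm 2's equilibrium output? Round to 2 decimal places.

41.87

Type-c best response for Firm 2: q₂(c) = (61 − c) − q₁/2.
Firm 1 maximizes expected profit; its first-order condition is 61 − q₁ − (1/2)E[q₂] − 16 = 0.
Substituting E[q₂] and solving: E[c₂] = 7.4, so q₁ = (61 − 2·16 + 7.4)/(3/2) = 24.2667.
q₂(low-cost) = (61 − 7 − (1/2)·24.2667) = 41.8667.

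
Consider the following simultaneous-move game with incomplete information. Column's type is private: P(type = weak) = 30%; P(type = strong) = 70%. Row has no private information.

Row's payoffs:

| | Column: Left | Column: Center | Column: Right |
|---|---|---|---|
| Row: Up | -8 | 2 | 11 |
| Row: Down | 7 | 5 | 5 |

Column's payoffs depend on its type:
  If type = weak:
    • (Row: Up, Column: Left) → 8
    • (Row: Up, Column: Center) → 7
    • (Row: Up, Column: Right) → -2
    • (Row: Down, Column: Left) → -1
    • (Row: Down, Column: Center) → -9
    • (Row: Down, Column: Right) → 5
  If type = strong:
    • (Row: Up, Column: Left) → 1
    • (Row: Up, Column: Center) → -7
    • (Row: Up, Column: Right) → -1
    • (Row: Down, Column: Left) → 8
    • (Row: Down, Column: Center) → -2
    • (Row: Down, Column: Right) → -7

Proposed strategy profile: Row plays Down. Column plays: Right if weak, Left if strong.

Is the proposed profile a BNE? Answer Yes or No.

Yes

Row plays Down: E[Down] = 0.3·(5) + 0.7·(7) = 6.4; E[Up] = -2.3. Best-responding. ✓
Column (type weak), facing Down: Left gives -1, Center gives -9, Right gives 5. Proposed Right is best. ✓
Column (type strong), facing Down: Left gives 8, Center gives -2, Right gives -7. Proposed Left is best. ✓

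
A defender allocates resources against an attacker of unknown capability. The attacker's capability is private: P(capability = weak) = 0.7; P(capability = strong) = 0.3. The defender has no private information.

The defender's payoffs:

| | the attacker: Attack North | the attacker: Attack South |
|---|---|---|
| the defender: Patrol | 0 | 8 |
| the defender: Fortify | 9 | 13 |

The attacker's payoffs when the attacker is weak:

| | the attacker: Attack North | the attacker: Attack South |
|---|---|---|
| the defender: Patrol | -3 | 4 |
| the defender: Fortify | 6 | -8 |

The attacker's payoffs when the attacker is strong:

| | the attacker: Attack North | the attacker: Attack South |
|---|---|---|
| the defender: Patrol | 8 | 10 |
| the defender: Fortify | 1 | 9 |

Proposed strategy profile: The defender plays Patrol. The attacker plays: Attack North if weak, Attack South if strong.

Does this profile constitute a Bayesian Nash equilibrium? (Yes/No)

The defender plays Patrol: E[Patrol] = 0.7·(0) + 0.3·(8) = 2.4; E[Fortify] = 10.2. Not best-responding. ✗
The attacker (capability weak), facing Patrol: Attack North gives -3, Attack South gives 4. Proposed Attack North is not best — profitable deviation exists. ✗
The attacker (capability strong), facing Patrol: Attack North gives 8, Attack South gives 10. Proposed Attack South is best. ✓

No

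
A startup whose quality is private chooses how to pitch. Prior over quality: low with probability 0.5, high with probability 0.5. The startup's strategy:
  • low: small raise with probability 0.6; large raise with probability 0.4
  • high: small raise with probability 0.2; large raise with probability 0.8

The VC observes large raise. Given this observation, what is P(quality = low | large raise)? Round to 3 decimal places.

0.333

Apply Bayes' rule using the sender's strategy as the likelihood.
P(large raise) = 0.5·0.4 + 0.5·0.8 = 0.6
P(low | large raise) = (0.5·0.4) / 0.6 = 0.2 / 0.6 = 0.333333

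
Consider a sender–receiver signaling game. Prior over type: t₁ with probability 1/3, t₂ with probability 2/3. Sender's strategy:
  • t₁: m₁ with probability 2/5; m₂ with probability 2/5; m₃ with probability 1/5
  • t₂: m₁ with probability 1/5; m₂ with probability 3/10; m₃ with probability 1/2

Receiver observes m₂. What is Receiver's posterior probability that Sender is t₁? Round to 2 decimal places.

0.40

P(m₂) = (1/3)·(2/5) + (2/3)·(3/10) = 1/3
P(t₁ | m₂) = ((1/3)·(2/5)) / (1/3) = (2/15) / (1/3) = 2/5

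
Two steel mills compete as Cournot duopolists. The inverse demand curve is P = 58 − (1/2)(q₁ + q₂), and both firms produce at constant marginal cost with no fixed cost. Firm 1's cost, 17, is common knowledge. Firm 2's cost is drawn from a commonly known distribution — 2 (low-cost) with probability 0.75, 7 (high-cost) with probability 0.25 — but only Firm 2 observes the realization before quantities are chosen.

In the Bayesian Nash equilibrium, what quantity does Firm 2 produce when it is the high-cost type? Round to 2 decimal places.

Each type of Firm 2 best-responds to q₁; Firm 1 best-responds to the expected q₂ over Firm 2's types.
Firm 2 with cost c maximizes (58 − (1/2)(q₁+q₂) − c)·q₂, giving q₂(c) = (58 − c − (1/2)q₁).
E[c₂] = 0.75·2 + 0.25·7 = 3.25
Firm 1's FOC against E[q₂] yields q₁ = (58 − 2·17 + E[c₂])/(3/2) = (58 − 34 + 3.25)/(3/2) = 18.1667.
q₂(high-cost) = (58 − 7 − (1/2)·18.1667) = 41.9167.

41.92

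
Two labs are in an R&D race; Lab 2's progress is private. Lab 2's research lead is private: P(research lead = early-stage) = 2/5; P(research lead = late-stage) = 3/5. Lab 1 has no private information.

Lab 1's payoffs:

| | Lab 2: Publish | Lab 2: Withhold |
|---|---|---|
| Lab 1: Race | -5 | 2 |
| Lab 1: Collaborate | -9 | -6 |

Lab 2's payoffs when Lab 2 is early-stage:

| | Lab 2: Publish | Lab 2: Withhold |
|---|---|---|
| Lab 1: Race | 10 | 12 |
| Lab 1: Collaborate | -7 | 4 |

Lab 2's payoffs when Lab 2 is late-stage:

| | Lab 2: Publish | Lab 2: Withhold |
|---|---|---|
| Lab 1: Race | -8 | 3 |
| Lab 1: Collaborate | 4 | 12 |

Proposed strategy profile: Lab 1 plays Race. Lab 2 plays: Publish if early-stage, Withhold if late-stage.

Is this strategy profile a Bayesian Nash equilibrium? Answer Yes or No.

A profile is a BNE iff every type of every player is best-responding given beliefs about the other side.
Lab 1 plays Race: E[Race] = 2/5·(-5) + 3/5·(2) = -4/5; E[Collaborate] = -36/5. Best-responding. ✓
Lab 2 (research lead early-stage), facing Race: Publish gives 10, Withhold gives 12. Proposed Publish is not best — profitable deviation exists. ✗
Lab 2 (research lead late-stage), facing Race: Publish gives -8, Withhold gives 3. Proposed Withhold is best. ✓

No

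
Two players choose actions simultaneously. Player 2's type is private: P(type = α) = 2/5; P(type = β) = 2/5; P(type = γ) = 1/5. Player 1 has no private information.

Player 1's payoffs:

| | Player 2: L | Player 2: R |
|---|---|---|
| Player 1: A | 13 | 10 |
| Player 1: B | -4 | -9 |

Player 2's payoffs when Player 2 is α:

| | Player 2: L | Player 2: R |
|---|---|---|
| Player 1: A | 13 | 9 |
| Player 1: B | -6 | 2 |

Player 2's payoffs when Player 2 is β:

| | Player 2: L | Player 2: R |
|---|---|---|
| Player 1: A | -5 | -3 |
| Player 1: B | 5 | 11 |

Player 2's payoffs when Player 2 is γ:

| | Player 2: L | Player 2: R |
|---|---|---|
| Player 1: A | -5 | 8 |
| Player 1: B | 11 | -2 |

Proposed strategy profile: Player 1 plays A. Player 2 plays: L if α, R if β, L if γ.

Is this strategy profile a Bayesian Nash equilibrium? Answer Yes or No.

Player 1 plays A: E[A] = 2/5·(13) + 2/5·(10) + 1/5·(13) = 59/5; E[B] = -6. Best-responding. ✓
Player 2 (type α), facing A: L gives 13, R gives 9. Proposed L is best. ✓
Player 2 (type β), facing A: L gives -5, R gives -3. Proposed R is best. ✓
Player 2 (type γ), facing A: L gives -5, R gives 8. Proposed L is not best — profitable deviation exists. ✗

No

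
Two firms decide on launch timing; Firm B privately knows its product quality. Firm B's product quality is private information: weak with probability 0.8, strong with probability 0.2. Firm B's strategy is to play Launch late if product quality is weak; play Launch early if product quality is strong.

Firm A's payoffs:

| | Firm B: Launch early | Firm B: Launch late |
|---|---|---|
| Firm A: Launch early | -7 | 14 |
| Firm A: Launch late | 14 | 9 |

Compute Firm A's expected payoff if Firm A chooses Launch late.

E[Launch late] = 0.8·9 + 0.2·14 = 7.2 + 2.8 = 10

10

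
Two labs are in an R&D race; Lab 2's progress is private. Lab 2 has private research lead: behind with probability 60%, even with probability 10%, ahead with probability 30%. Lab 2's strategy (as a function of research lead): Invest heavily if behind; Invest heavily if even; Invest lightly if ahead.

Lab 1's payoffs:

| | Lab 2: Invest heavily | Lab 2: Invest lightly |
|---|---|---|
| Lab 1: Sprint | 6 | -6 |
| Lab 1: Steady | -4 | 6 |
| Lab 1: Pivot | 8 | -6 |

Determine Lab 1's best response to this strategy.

E[Sprint] = 0.6·(6) + 0.1·(6) + 0.3·(-6) = 2.4
E[Steady] = 0.6·(-4) + 0.1·(-4) + 0.3·(6) = -1
E[Pivot] = 0.6·(8) + 0.1·(8) + 0.3·(-6) = 3.8
Best response: Pivot (3.8 is the largest).

Pivot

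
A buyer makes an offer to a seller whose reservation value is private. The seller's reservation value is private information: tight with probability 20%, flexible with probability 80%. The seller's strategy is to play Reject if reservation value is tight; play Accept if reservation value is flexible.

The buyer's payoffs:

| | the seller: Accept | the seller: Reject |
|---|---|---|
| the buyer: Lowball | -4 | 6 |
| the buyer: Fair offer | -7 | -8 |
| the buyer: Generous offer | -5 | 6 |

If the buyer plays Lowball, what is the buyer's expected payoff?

-2

E[Lowball] = 0.2·6 + 0.8·(-4) = 1.2 + (-3.2) = -2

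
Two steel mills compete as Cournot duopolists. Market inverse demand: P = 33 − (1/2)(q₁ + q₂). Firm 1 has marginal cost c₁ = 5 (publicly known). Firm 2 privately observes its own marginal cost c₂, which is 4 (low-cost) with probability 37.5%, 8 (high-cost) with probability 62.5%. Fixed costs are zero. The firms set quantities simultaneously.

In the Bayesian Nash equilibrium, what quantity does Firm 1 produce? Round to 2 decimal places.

19.67

Firm 2 with cost c maximizes (33 − (1/2)(q₁+q₂) − c)·q₂, giving q₂(c) = (33 − c − (1/2)q₁).
E[c₂] = 0.375·4 + 0.625·8 = 6.5
Firm 1's FOC against E[q₂] yields q₁ = (33 − 2·5 + E[c₂])/(3/2) = (33 − 10 + 6.5)/(3/2) = 19.6667.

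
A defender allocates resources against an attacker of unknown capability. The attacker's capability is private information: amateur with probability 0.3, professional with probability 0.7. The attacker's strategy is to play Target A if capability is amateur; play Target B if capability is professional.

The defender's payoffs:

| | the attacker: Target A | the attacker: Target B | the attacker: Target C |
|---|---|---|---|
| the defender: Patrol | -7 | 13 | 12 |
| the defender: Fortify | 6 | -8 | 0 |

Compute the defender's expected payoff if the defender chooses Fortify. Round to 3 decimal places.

Take the expectation over the attacker's capability, weighting each type's action by its prior probability.
E[Fortify] = 0.3·6 + 0.7·(-8) = 1.8 + (-5.6) = -3.8

-3.800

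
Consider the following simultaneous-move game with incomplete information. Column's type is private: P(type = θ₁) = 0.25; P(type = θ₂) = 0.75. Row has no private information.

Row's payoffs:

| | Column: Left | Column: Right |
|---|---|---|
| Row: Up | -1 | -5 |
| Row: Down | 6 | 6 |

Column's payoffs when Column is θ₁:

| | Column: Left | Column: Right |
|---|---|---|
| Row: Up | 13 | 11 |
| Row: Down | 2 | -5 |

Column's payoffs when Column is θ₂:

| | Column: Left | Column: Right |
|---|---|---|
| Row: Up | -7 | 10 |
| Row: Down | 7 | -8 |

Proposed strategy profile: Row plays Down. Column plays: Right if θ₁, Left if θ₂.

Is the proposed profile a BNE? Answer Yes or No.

No

Row plays Down: E[Down] = 0.25·(6) + 0.75·(6) = 6; E[Up] = -2. Best-responding. ✓
Column (type θ₁), facing Down: Left gives 2, Right gives -5. Proposed Right is not best — profitable deviation exists. ✗
Column (type θ₂), facing Down: Left gives 7, Right gives -8. Proposed Left is best. ✓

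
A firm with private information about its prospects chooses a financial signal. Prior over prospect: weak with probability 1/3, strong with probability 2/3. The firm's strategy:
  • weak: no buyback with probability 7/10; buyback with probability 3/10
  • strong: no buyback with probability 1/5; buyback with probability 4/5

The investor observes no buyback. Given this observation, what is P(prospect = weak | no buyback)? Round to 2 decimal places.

0.64

Apply Bayes' rule using the sender's strategy as the likelihood.
P(no buyback) = (1/3)·(7/10) + (2/3)·(1/5) = 11/30
P(weak | no buyback) = ((1/3)·(7/10)) / (11/30) = (7/30) / (11/30) = 7/11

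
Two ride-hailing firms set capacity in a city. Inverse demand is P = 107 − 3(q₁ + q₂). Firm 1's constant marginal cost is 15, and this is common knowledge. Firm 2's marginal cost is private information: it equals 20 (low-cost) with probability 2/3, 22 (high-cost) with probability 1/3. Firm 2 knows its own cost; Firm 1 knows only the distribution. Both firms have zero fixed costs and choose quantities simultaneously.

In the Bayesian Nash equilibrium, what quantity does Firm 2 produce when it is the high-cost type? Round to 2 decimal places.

8.74

Firm 2 with cost c maximizes (107 − 3(q₁+q₂) − c)·q₂, giving q₂(c) = (107 − c − 3q₁)/6.
E[c₂] = 2/3·20 + 1/3·22 = 20.6667
Firm 1's FOC against E[q₂] yields q₁ = (107 − 2·15 + E[c₂])/9 = (107 − 30 + 20.6667)/9 = 10.8519.
q₂(high-cost) = (107 − 22 − 3·10.8519)/6 = 8.74074.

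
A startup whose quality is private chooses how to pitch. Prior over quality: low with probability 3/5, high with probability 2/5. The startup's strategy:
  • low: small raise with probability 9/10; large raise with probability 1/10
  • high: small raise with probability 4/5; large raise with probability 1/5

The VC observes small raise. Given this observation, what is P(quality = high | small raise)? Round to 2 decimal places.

0.37

P(small raise) = (3/5)·(9/10) + (2/5)·(4/5) = 43/50
P(high | small raise) = ((2/5)·(4/5)) / (43/50) = (8/25) / (43/50) = 16/43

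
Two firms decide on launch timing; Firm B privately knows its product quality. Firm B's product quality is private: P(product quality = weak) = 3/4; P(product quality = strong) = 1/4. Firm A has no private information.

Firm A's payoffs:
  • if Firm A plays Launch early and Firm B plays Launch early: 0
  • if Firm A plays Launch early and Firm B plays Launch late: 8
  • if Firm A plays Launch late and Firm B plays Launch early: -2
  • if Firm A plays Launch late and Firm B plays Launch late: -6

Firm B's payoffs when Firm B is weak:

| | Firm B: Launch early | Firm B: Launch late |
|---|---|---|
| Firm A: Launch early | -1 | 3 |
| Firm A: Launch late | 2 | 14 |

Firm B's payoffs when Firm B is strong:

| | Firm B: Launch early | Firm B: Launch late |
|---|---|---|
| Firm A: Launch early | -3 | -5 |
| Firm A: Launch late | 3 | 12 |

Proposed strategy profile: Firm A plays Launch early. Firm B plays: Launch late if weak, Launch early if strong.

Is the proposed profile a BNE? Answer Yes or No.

A profile is a BNE iff every type of every player is best-responding given beliefs about the other side.
Firm A plays Launch early: E[Launch early] = 3/4·(8) + 1/4·(0) = 6; E[Launch late] = -5. Best-responding. ✓
Firm B (product quality weak), facing Launch early: Launch early gives -1, Launch late gives 3. Proposed Launch late is best. ✓
Firm B (product quality strong), facing Launch early: Launch early gives -3, Launch late gives -5. Proposed Launch early is best. ✓

Yes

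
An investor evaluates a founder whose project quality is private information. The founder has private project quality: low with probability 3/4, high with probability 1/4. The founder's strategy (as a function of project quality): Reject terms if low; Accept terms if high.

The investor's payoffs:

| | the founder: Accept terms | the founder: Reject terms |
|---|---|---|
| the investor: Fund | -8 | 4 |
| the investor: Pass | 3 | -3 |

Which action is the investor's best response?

Fund

Compute the investor's expected payoff for each action, taking the expectation over the founder's type.
E[Fund] = 3/4·(4) + 1/4·(-8) = 1
E[Pass] = 3/4·(-3) + 1/4·(3) = -3/2
Best response: Fund (1 is the largest).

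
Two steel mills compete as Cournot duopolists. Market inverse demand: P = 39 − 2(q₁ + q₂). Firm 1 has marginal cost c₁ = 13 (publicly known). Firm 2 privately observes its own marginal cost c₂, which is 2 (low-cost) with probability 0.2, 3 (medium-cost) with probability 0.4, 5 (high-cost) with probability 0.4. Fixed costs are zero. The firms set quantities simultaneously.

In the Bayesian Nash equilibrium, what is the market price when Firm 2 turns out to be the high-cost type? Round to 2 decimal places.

19.23

Firm 2 with cost c maximizes (39 − 2(q₁+q₂) − c)·q₂, giving q₂(c) = (39 − c − 2q₁)/4.
E[c₂] = 0.2·2 + 0.4·3 + 0.4·5 = 3.6
Firm 1's FOC against E[q₂] yields q₁ = (39 − 2·13 + E[c₂])/6 = (39 − 26 + 3.6)/6 = 2.76667.
q₂(high-cost) = 7.11667, so P = 39 − 2·(2.76667 + 7.11667) = 19.2333.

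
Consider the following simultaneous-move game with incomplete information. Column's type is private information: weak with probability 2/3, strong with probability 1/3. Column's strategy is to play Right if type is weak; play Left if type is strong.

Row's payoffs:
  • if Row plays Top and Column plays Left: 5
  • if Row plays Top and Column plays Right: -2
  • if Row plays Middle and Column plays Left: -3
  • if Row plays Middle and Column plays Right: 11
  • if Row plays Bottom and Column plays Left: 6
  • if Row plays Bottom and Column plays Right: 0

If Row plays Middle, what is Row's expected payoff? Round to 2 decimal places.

6.33

E[Middle] = 2/3·11 + 1/3·(-3) = 22/3 + (-1) = 19/3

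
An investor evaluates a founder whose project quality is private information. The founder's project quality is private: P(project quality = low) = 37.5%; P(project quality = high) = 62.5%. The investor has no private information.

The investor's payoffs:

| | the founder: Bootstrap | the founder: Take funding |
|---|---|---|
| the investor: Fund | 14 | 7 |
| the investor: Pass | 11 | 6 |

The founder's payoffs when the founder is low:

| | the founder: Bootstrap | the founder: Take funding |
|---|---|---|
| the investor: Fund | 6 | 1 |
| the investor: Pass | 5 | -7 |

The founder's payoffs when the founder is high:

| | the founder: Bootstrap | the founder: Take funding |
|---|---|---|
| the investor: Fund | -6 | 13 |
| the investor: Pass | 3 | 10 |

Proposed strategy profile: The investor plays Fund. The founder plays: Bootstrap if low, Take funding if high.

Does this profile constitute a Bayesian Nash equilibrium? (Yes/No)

The investor plays Fund: E[Fund] = 0.375·(14) + 0.625·(7) = 9.625; E[Pass] = 7.875. Best-responding. ✓
The founder (project quality low), facing Fund: Bootstrap gives 6, Take funding gives 1. Proposed Bootstrap is best. ✓
The founder (project quality high), facing Fund: Bootstrap gives -6, Take funding gives 13. Proposed Take funding is best. ✓

Yes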